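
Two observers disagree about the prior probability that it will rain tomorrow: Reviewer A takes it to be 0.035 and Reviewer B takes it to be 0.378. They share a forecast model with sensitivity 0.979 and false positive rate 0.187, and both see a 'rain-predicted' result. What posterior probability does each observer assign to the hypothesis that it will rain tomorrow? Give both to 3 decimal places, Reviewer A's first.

P('+'|H) = 0.979, P('+'|¬H) = 0.187.
Reviewer A: numerator 0.979·0.035 = 0.034265; evidence = 0.034265+0.187·0.965 = 0.21472; posterior = 0.160.
Reviewer B: numerator 0.979·0.378 = 0.37006; evidence = 0.37006+0.187·0.622 = 0.48638; posterior = 0.761.

Reviewer A: 0.160; Reviewer B: 0.761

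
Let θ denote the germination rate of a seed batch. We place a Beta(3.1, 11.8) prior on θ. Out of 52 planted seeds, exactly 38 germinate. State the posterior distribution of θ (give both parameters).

Posterior: Beta(41.1, 25.8)

The binomial likelihood is conjugate to the Beta prior: with 38 successes and 14 failures, the posterior is Beta(3.1+38, 11.8+14) = Beta(41.1, 25.8).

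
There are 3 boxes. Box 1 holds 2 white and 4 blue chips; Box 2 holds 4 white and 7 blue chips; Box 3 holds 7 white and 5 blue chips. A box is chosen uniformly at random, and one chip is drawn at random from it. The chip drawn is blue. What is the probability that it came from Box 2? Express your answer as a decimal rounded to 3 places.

Tabulate prior·likelihood by source: [1] prior 0.333333, lik 0.6667, product 0.2222; [2] prior 0.333333, lik 0.6364, product 0.2121; [3] prior 0.333333, lik 0.4167, product 0.1389.
Normalizing constant = 0.57323; the posterior for Box 2 is its product over the sum, 0.2121/0.57323 = 0.370.

Posterior probability ≈ 0.370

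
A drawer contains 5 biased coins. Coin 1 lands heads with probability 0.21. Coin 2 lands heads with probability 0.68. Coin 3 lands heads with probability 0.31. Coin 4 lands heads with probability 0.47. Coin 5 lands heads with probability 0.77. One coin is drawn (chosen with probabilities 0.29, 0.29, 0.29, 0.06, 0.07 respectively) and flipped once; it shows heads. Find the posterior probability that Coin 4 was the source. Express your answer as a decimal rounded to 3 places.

Tabulate prior·likelihood by source: [1] prior 0.29, lik 0.21, product 0.06090; [2] prior 0.29, lik 0.68, product 0.1972; [3] prior 0.29, lik 0.31, product 0.08990; [4] prior 0.06, lik 0.47, product 0.02820; [5] prior 0.07, lik 0.77, product 0.05390.
Normalizing constant = 0.43010; the posterior for Coin 4 is its product over the sum, 0.02820/0.43010 = 0.066.

Posterior probability ≈ 0.066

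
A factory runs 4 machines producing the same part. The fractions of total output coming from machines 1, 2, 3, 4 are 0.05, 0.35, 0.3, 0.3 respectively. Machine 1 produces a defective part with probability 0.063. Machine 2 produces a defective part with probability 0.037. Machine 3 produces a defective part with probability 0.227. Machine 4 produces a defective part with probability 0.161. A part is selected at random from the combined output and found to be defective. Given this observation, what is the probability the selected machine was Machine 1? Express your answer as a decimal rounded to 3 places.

P(defective|M1) = 0.063; P(defective|M2) = 0.037; P(defective|M3) = 0.227; P(defective|M4) = 0.161.
Prior × likelihood for each source: 0.05·0.063=0.003150, 0.35·0.037=0.01295, 0.3·0.227=0.06810, 0.3·0.161=0.04830. Summing gives P(defective) = 0.13250.
P(Machine 1 | defective) = 0.003150 / 0.13250 = 0.024.

Posterior probability ≈ 0.024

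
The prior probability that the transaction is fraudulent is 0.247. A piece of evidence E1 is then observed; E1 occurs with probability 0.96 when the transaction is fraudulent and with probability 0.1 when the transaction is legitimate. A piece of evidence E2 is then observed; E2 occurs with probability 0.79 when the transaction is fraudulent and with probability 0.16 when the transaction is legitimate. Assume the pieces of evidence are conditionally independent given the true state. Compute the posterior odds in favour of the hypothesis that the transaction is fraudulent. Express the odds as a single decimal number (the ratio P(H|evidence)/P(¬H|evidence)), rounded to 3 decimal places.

Prior odds = 0.247/(1−0.247) = 0.32802.
Likelihood ratio for E1 = 0.96/0.1 = 9.6000.
Likelihood ratio for E2 = 0.79/0.16 = 4.9375.
Posterior odds = prior odds × LR₁ × LR₂ = 15.548.

Posterior odds ≈ 15.548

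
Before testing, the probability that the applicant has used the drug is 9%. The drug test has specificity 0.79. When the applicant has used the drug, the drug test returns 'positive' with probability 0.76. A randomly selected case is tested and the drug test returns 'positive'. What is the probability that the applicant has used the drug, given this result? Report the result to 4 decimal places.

Write H for 'the applicant has used the drug'. Prior odds H:¬H = 0.09/0.91 = 0.098901. For the 'positive' outcome, the likelihood ratio is 0.76/0.21 = 3.6190.
Posterior odds = 0.098901 × 3.6190 = 0.35793, so P(H|E) = 0.35793/(1+0.35793) = 0.2636.

P(H | E) ≈ 0.2636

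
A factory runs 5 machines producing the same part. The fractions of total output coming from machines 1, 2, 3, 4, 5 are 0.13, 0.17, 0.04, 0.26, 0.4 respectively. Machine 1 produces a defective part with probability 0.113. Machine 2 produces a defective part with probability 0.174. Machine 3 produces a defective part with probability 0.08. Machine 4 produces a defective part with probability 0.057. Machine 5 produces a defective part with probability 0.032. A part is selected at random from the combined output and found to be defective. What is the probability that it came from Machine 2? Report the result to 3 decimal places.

Posterior probability ≈ 0.394

P(defective|M1) = 0.113; P(defective|M2) = 0.174; P(defective|M3) = 0.08; P(defective|M4) = 0.057; P(defective|M5) = 0.032.
Prior × likelihood for each source: 0.13·0.113=0.01469, 0.17·0.174=0.02958, 0.04·0.08=0.003200, 0.26·0.057=0.01482, 0.4·0.032=0.01280. Summing gives P(defective) = 0.075090.
P(Machine 2 | defective) = 0.02958 / 0.075090 = 0.394.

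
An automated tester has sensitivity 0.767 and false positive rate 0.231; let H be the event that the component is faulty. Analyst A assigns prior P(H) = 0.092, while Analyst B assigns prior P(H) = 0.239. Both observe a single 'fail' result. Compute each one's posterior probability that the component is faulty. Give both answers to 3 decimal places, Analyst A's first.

Analyst A: 0.252; Analyst B: 0.510

P('+'|H) = 0.767, P('+'|¬H) = 0.231.
Analyst A: numerator 0.767·0.092 = 0.070564; evidence = 0.070564+0.231·0.908 = 0.28031; posterior = 0.252.
Analyst B: numerator 0.767·0.239 = 0.18331; evidence = 0.18331+0.231·0.761 = 0.35910; posterior = 0.510.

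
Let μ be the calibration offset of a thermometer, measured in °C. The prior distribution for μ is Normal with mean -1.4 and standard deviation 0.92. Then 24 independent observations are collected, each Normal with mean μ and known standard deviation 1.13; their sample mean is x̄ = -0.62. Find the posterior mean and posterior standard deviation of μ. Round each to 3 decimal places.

Posterior mean ≈ -0.666; posterior SD ≈ 0.224

With known σ, the Normal prior is conjugate. Weight on the data is w = (n/σ²)/(n/σ² + 1/τ₀²) = 18.7955/(18.7955+1.18147) = 0.94086.
Posterior mean = w·x̄ + (1−w)·μ₀ = 0.94086·-0.62 + 0.059142·-1.4 = -0.666. Posterior variance = 1/(18.7955+1.18147) = 0.0500576, so SD = 0.224.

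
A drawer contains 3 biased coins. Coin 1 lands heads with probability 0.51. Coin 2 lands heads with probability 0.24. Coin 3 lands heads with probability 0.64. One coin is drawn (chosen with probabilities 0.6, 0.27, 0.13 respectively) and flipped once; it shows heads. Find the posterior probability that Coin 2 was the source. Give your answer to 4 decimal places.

P(heads|C1) = 0.51; P(heads|C2) = 0.24; P(heads|C3) = 0.64.
Prior × likelihood for each source: 0.6·0.51=0.3060, 0.27·0.24=0.06480, 0.13·0.64=0.08320. Summing gives P(heads) = 0.45400.
P(Coin 2 | heads) = 0.06480 / 0.45400 = 0.1427.

Posterior probability ≈ 0.1427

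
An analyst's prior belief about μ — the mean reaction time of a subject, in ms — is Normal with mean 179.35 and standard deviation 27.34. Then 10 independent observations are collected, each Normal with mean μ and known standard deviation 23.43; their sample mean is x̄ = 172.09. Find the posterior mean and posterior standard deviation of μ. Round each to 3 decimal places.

With known σ, the Normal prior is conjugate. Weight on the data is w = (n/σ²)/(n/σ² + 1/τ₀²) = 0.0182161/(0.0182161+0.00133784) = 0.93158.
Posterior mean = w·x̄ + (1−w)·μ₀ = 0.93158·172.09 + 0.068418·179.35 = 172.587. Posterior variance = 1/(0.0182161+0.00133784) = 51.1406, so SD = 7.151.

Posterior mean ≈ 172.587; posterior SD ≈ 7.151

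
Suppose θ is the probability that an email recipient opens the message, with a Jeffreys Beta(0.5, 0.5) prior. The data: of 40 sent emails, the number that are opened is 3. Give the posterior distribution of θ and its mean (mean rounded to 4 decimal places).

The binomial likelihood is conjugate to the Beta prior: with 3 successes and 37 failures, the posterior is Beta(0.5+3, 0.5+37) = Beta(3.5, 37.5).
Posterior mean = α/(α+β) = 3.5/41 = 0.0854.

Posterior: Beta(3.5, 37.5); mean ≈ 0.0854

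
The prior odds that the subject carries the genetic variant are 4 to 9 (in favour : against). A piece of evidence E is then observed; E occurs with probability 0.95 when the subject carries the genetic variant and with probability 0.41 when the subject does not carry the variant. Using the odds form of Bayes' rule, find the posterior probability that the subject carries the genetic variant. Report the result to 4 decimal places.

Posterior probability ≈ 0.5073

Prior odds = 4/9 = 0.44444.
Likelihood ratio for E = 0.95/0.41 = 2.3171.
Posterior odds = prior odds × LR = 1.0298.
Posterior probability = odds/(1+odds) = 1.0298/2.0298 = 0.5073.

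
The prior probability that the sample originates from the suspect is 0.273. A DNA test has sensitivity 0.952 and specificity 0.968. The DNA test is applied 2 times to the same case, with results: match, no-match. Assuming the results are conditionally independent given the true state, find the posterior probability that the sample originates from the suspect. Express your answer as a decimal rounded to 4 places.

Posterior P(H) ≈ 0.3565

With H the event that the sample originates from the suspect, the joint likelihood of the observed sequence is P(data|H) = 0.952·0.048 = 0.045696 and P(data|¬H) = 0.032·0.968 = 0.030976.
Bayes: P(H|data) = 0.273·0.045696 / (0.273·0.045696 + 0.727·0.030976) = 0.012475/0.034995 = 0.3565.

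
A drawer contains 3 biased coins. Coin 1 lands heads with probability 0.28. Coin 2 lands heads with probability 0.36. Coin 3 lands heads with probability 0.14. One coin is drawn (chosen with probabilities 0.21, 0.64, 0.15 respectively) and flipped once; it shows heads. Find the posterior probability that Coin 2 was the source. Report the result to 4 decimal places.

Posterior probability ≈ 0.7427

Tabulate prior·likelihood by source: [1] prior 0.21, lik 0.28, product 0.05880; [2] prior 0.64, lik 0.36, product 0.2304; [3] prior 0.15, lik 0.14, product 0.02100.
Normalizing constant = 0.31020; the posterior for Coin 2 is its product over the sum, 0.2304/0.31020 = 0.7427.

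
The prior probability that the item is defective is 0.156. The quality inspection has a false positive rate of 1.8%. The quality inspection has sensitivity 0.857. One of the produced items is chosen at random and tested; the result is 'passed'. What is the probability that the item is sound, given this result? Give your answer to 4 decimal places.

Write H for 'the item is defective'. Prior odds H:¬H = 0.156/0.844 = 0.18483. For the 'passed' outcome, the likelihood ratio is 0.143/0.982 = 0.14562.
Posterior odds = 0.18483 × 0.14562 = 0.026916, so P(H|E) = 0.026916/(1+0.026916) = 0.0262. Then P(¬H|E) = 1 − 0.0262 = 0.9738.

P(¬H | E) ≈ 0.9738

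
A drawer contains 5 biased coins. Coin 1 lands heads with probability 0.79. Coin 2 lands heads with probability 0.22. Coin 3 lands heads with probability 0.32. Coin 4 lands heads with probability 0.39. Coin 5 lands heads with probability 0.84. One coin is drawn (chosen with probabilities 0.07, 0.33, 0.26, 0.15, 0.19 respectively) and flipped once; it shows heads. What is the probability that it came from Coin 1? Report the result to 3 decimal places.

Posterior probability ≈ 0.129

P(heads|C1) = 0.79; P(heads|C2) = 0.22; P(heads|C3) = 0.32; P(heads|C4) = 0.39; P(heads|C5) = 0.84.
Prior × likelihood for each source: 0.07·0.79=0.05530, 0.33·0.22=0.07260, 0.26·0.32=0.08320, 0.15·0.39=0.05850, 0.19·0.84=0.1596. Summing gives P(heads) = 0.42920.
P(Coin 1 | heads) = 0.05530 / 0.42920 = 0.129.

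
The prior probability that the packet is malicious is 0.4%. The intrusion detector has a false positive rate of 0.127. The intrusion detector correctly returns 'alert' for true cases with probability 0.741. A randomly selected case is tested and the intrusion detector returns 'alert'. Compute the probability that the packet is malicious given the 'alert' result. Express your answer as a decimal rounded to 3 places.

P(H | E) ≈ 0.023

Let H be the event that the packet is malicious. P(H) = 0.004, so P(¬H) = 0.996. With E the 'alert' result, P(E|H) = 0.741 and P(E|¬H) = 0.127.
P(E) = 0.741·0.004 + 0.127·0.996 = 0.0029640 + 0.12649 = 0.12946.
By Bayes' theorem, P(H|E) = 0.0029640 / 0.12946 = 0.023.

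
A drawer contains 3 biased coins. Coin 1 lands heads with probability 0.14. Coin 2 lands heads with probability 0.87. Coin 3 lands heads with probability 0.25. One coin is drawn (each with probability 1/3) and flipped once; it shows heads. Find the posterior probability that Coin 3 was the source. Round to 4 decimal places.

Tabulate prior·likelihood by source: [1] prior 0.333333, lik 0.14, product 0.04667; [2] prior 0.333333, lik 0.87, product 0.2900; [3] prior 0.333333, lik 0.25, product 0.08333.
Normalizing constant = 0.42000; the posterior for Coin 3 is its product over the sum, 0.08333/0.42000 = 0.1984.

Posterior probability ≈ 0.1984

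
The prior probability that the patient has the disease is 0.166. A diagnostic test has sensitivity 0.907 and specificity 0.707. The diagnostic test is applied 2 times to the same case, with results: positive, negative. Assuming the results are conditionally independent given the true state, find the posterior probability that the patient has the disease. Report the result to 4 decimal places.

Posterior P(H) ≈ 0.0750

With H the event that the patient has the disease, the joint likelihood of the observed sequence is P(data|H) = 0.907·0.093 = 0.084351 and P(data|¬H) = 0.293·0.707 = 0.20715.
Bayes: P(H|data) = 0.166·0.084351 / (0.166·0.084351 + 0.834·0.20715) = 0.014002/0.18677 = 0.0750.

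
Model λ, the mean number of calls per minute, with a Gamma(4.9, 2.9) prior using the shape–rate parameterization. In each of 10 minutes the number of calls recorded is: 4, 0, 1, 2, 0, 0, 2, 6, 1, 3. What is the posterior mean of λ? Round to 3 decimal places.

Total count ∑xᵢ = 19 over n = 10 minutes.
Gamma is conjugate to the Poisson likelihood: posterior is Gamma(shape = 4.9+19 = 23.9, rate = 2.9+10 = 12.9).
E[λ | data] = 23.9/12.9 = 1.853.

Posterior mean ≈ 1.853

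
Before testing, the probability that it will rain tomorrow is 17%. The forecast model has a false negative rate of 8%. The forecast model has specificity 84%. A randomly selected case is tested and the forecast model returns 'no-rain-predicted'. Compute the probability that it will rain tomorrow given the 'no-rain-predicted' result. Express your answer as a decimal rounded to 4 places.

P(H | E) ≈ 0.0191

Let H be the event that it will rain tomorrow. P(H) = 0.17, so P(¬H) = 0.83. With E the 'no-rain-predicted' result, P(E|H) = 0.08 and P(E|¬H) = 0.84.
P(E) = 0.08·0.17 + 0.84·0.83 = 0.013600 + 0.69720 = 0.71080.
By Bayes' theorem, P(H|E) = 0.013600 / 0.71080 = 0.0191.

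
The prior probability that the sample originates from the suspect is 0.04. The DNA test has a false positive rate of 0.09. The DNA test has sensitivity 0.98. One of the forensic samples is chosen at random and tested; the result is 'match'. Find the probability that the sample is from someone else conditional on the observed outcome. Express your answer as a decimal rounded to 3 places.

Let H be the event that the sample originates from the suspect. P(H) = 0.04, so P(¬H) = 0.96. With E the 'match' result, P(E|H) = 0.98 and P(E|¬H) = 0.09.
P(E) = 0.98·0.04 + 0.09·0.96 = 0.039200 + 0.086400 = 0.12560.
By Bayes' theorem, P(H|E) = 0.039200 / 0.12560 = 0.312. Hence P(¬H|E) = 1 − 0.312 = 0.688.

P(¬H | E) ≈ 0.688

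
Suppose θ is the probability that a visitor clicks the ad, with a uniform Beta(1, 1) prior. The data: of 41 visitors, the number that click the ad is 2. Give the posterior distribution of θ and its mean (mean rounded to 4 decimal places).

Posterior: Beta(3, 40); mean ≈ 0.0698

The binomial likelihood is conjugate to the Beta prior: with 2 successes and 39 failures, the posterior is Beta(1+2, 1+39) = Beta(3, 40).
E[θ | data] = 3/(3+40) = 0.0698.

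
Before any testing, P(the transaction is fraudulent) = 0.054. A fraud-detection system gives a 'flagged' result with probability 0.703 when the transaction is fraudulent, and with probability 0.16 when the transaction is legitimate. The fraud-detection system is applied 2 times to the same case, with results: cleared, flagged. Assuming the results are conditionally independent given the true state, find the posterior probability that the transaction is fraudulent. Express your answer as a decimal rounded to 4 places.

Posterior P(H) ≈ 0.0815

Let H be the event that the transaction is fraudulent; start with P(H) = 0.054. P('flagged'|H) = 0.703, P('flagged'|¬H) = 0.16.
Update on result 1 ('cleared'): P(H) ← 0.297·0.0540 / (0.297·0.0540 + 0.84·0.9460) = 0.016038/0.81068 = 0.0198.
Update on result 2 ('flagged'): P(H) ← 0.703·0.0198 / (0.703·0.0198 + 0.16·0.9802) = 0.013908/0.17074 = 0.0815.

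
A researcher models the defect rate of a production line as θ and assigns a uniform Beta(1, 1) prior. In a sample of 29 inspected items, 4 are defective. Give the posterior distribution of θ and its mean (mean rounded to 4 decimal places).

The binomial likelihood is conjugate to the Beta prior: with 4 successes and 25 failures, the posterior is Beta(1+4, 1+25) = Beta(5, 26).
Posterior mean = α/(α+β) = 5/31 = 0.1613.

Posterior: Beta(5, 26); mean ≈ 0.1613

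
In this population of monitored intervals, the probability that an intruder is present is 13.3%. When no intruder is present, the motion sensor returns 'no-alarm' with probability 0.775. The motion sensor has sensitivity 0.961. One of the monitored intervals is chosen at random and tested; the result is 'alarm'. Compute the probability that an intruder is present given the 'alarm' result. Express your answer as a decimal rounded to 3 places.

Let H be the event that an intruder is present. P(H) = 0.133, so P(¬H) = 0.867. With E the 'alarm' result, P(E|H) = 0.961 and P(E|¬H) = 0.225.
P(E) = 0.961·0.133 + 0.225·0.867 = 0.12781 + 0.19507 = 0.32289.
By Bayes' theorem, P(H|E) = 0.12781 / 0.32289 = 0.396.

P(H | E) ≈ 0.396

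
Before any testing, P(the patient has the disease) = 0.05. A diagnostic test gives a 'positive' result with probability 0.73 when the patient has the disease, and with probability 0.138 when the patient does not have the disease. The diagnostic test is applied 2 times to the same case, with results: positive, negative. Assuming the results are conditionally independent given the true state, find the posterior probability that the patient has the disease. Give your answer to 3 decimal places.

With H the event that the patient has the disease, the joint likelihood of the observed sequence is P(data|H) = 0.73·0.27 = 0.19710 and P(data|¬H) = 0.138·0.862 = 0.11896.
Bayes: P(H|data) = 0.05·0.19710 / (0.05·0.19710 + 0.95·0.11896) = 0.0098550/0.12286 = 0.0802.

Posterior P(H) ≈ 0.080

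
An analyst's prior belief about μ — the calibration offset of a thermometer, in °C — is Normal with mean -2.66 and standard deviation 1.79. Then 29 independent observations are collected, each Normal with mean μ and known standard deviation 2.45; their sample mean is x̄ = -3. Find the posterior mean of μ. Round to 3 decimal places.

Prior precision 1/τ₀² = 1/1.79² = 0.312100; data precision n/σ² = 29/2.45² = 4.83132.
Posterior precision = 0.312100 + 4.83132 = 5.14342.
Posterior mean = (0.312100·-2.66 + 4.83132·-3) / 5.14342 = -2.979.

Posterior mean ≈ -2.979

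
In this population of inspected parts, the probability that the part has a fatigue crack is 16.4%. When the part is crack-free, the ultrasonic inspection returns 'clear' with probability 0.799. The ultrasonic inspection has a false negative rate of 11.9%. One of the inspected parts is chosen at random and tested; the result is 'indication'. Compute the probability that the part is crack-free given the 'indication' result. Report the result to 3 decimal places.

P(¬H | E) ≈ 0.538

Let H be the event that the part has a fatigue crack. P(H) = 0.164, so P(¬H) = 0.836. With E the 'indication' result, P(E|H) = 0.881 and P(E|¬H) = 0.201.
P(E) = 0.881·0.164 + 0.201·0.836 = 0.14448 + 0.16804 = 0.31252.
By Bayes' theorem, P(H|E) = 0.14448 / 0.31252 = 0.462. Hence P(¬H|E) = 1 − 0.462 = 0.538.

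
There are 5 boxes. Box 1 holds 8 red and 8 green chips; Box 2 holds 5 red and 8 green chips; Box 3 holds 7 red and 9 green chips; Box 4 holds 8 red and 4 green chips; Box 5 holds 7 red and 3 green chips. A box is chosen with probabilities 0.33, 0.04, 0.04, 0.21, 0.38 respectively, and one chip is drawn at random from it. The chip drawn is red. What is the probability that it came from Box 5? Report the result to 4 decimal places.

Tabulate prior·likelihood by source: [1] prior 0.33, lik 0.5, product 0.1650; [2] prior 0.04, lik 0.3846, product 0.01538; [3] prior 0.04, lik 0.4375, product 0.01750; [4] prior 0.21, lik 0.6667, product 0.1400; [5] prior 0.38, lik 0.7, product 0.2660.
Normalizing constant = 0.60388; the posterior for Box 5 is its product over the sum, 0.2660/0.60388 = 0.4405.

Posterior probability ≈ 0.4405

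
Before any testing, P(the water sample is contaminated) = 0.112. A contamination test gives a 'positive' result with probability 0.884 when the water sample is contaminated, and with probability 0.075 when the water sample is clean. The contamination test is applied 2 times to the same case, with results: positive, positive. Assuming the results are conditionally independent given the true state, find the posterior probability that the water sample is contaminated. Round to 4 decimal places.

With H the event that the water sample is contaminated, the joint likelihood of the observed sequence is P(data|H) = 0.884·0.884 = 0.78146 and P(data|¬H) = 0.075·0.075 = 0.0056250.
Bayes: P(H|data) = 0.112·0.78146 / (0.112·0.78146 + 0.888·0.0056250) = 0.087523/0.092518 = 0.9460.

Posterior P(H) ≈ 0.9460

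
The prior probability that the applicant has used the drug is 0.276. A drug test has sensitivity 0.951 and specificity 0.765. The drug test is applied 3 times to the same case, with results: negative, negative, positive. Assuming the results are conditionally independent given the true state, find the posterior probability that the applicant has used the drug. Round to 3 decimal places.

Posterior P(H) ≈ 0.006

Let H be the event that the applicant has used the drug; start with P(H) = 0.276. P('positive'|H) = 0.951, P('positive'|¬H) = 0.235.
Update on result 1 ('negative'): P(H) ← 0.049·0.2760 / (0.049·0.2760 + 0.765·0.7240) = 0.013524/0.56738 = 0.0238.
Update on result 2 ('negative'): P(H) ← 0.049·0.0238 / (0.049·0.0238 + 0.765·0.9762) = 0.0011679/0.74793 = 0.0016.
Update on result 3 ('positive'): P(H) ← 0.951·0.0016 / (0.951·0.0016 + 0.235·0.9984) = 0.0014851/0.23612 = 0.0063.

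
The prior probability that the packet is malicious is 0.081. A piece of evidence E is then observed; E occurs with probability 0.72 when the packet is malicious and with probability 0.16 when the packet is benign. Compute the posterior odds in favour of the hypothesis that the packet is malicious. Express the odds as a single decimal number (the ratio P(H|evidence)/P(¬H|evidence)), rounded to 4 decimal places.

Prior odds = 0.081/(1−0.081) = 0.088139. In log-odds, ln(0.088139) = -2.4288.
Add log likelihood ratio: ln(4.5000) = 1.5041.
Posterior log-odds = -0.92476, so posterior odds = exp(-0.92476) = 0.39663.

Posterior odds ≈ 0.3966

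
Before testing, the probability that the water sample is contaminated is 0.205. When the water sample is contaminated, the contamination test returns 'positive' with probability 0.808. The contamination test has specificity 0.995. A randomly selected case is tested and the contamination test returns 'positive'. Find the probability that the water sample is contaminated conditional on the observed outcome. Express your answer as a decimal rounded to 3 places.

Write H for 'the water sample is contaminated'. Prior odds H:¬H = 0.205/0.795 = 0.25786. For the 'positive' outcome, the likelihood ratio is 0.808/0.005 = 161.60.
Posterior odds = 0.25786 × 161.60 = 41.670, so P(H|E) = 41.670/(1+41.670) = 0.977.

P(H | E) ≈ 0.977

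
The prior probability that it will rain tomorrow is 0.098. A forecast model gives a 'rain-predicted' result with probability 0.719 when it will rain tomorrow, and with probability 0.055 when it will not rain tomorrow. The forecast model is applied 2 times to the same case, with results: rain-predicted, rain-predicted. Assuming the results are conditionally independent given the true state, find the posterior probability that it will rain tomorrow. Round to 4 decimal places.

Let H be the event that it will rain tomorrow; start with P(H) = 0.098. P('rain-predicted'|H) = 0.719, P('rain-predicted'|¬H) = 0.055.
Update on result 1 ('rain-predicted'): P(H) ← 0.719·0.0980 / (0.719·0.0980 + 0.055·0.9020) = 0.070462/0.12007 = 0.5868.
Update on result 2 ('rain-predicted'): P(H) ← 0.719·0.5868 / (0.719·0.5868 + 0.055·0.4132) = 0.42193/0.44466 = 0.9489.

Posterior P(H) ≈ 0.9489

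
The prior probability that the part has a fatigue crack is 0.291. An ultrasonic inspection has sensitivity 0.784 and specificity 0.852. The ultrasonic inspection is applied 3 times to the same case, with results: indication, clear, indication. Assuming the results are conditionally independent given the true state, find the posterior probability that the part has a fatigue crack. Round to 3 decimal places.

Posterior P(H) ≈ 0.745

With H the event that the part has a fatigue crack, the joint likelihood of the observed sequence is P(data|H) = 0.784·0.216·0.784 = 0.13277 and P(data|¬H) = 0.148·0.852·0.148 = 0.018662.
Bayes: P(H|data) = 0.291·0.13277 / (0.291·0.13277 + 0.709·0.018662) = 0.038635/0.051866 = 0.7449.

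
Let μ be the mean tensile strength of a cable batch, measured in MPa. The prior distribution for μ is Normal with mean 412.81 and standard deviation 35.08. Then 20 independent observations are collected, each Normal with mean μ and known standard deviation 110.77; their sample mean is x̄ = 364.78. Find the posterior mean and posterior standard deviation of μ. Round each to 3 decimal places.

With known σ, the Normal prior is conjugate. Weight on the data is w = (n/σ²)/(n/σ² + 1/τ₀²) = 0.00162999/(0.00162999+0.00081261) = 0.66732.
Posterior mean = w·x̄ + (1−w)·μ₀ = 0.66732·364.78 + 0.33268·412.81 = 380.759. Posterior variance = 1/(0.00162999+0.00081261) = 409.400, so SD = 20.234.

Posterior mean ≈ 380.759; posterior SD ≈ 20.234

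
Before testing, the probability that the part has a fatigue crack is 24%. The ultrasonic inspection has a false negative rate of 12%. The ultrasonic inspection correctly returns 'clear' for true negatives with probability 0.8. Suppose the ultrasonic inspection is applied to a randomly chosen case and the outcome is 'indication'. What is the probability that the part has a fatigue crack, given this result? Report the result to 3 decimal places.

P(H | E) ≈ 0.581

Let H be the event that the part has a fatigue crack. P(H) = 0.24, so P(¬H) = 0.76. With E the 'indication' result, P(E|H) = 0.88 and P(E|¬H) = 0.2.
P(E) = 0.88·0.24 + 0.2·0.76 = 0.21120 + 0.15200 = 0.36320.
By Bayes' theorem, P(H|E) = 0.21120 / 0.36320 = 0.581.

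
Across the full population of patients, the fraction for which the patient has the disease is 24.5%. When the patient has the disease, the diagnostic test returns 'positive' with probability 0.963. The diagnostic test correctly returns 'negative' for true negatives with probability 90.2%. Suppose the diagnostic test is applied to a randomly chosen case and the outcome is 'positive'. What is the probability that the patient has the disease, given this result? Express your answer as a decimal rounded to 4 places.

Let H be the event that the patient has the disease. P(H) = 0.245, so P(¬H) = 0.755. With E the 'positive' result, P(E|H) = 0.963 and P(E|¬H) = 0.098.
P(E) = 0.963·0.245 + 0.098·0.755 = 0.23593 + 0.073990 = 0.30993.
By Bayes' theorem, P(H|E) = 0.23593 / 0.30993 = 0.7613.

P(H | E) ≈ 0.7613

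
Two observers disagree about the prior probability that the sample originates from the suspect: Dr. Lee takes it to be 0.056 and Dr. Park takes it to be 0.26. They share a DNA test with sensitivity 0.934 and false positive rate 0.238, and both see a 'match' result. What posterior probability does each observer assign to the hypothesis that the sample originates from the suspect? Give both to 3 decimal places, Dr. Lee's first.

Dr. Lee: 0.189; Dr. Park: 0.580

The likelihood ratio for a 'match' result is 0.934/0.238 = 3.9244.
Dr. Lee: prior odds 0.056/0.944 = 0.059322; posterior odds 0.23280; posterior probability 0.189.
Dr. Park: prior odds 0.26/0.74 = 0.35135; posterior odds 1.3788; posterior probability 0.580.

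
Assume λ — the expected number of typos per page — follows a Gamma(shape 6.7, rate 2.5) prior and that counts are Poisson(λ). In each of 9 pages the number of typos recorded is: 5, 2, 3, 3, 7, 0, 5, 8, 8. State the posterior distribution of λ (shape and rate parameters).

Posterior: Gamma(shape=47.7, rate=11.5)

Total count ∑xᵢ = 41 over n = 9 pages.
Gamma is conjugate to the Poisson likelihood: posterior is Gamma(shape = 6.7+41 = 47.7, rate = 2.5+9 = 11.5).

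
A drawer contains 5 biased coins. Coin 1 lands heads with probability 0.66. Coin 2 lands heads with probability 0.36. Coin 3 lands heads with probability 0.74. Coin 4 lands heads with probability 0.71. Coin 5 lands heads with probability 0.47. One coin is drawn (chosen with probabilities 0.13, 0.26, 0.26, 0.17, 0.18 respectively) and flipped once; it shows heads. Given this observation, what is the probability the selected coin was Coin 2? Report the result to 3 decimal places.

Tabulate prior·likelihood by source: [1] prior 0.13, lik 0.66, product 0.08580; [2] prior 0.26, lik 0.36, product 0.09360; [3] prior 0.26, lik 0.74, product 0.1924; [4] prior 0.17, lik 0.71, product 0.1207; [5] prior 0.18, lik 0.47, product 0.08460.
Normalizing constant = 0.57710; the posterior for Coin 2 is its product over the sum, 0.09360/0.57710 = 0.162.

Posterior probability ≈ 0.162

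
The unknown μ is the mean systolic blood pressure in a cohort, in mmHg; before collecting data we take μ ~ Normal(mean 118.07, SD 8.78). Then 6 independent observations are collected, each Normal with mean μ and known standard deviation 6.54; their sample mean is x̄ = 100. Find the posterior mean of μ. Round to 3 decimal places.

Posterior mean ≈ 101.530

Prior precision 1/τ₀² = 1/8.78² = 0.0129721; data precision n/σ² = 6/6.54² = 0.140280.
Posterior precision = 0.0129721 + 0.140280 = 0.153252.
Posterior mean = (0.0129721·118.07 + 0.140280·100) / 0.153252 = 101.530.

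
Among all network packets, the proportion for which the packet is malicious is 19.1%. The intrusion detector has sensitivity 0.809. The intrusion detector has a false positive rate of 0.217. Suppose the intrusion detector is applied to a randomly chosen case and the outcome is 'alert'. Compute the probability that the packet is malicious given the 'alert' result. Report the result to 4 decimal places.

Write H for 'the packet is malicious'. Prior odds H:¬H = 0.191/0.809 = 0.23609. For the 'alert' outcome, the likelihood ratio is 0.809/0.217 = 3.7281.
Posterior odds = 0.23609 × 3.7281 = 0.88018, so P(H|E) = 0.88018/(1+0.88018) = 0.4681.

P(H | E) ≈ 0.4681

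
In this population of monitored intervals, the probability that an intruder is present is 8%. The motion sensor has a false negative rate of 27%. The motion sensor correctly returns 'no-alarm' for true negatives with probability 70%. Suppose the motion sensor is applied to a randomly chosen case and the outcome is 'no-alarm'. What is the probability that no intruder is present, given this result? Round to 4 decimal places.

P(¬H | E) ≈ 0.9675

Let H be the event that an intruder is present. P(H) = 0.08, so P(¬H) = 0.92. With E the 'no-alarm' result, P(E|H) = 0.27 and P(E|¬H) = 0.7.
P(E) = 0.27·0.08 + 0.7·0.92 = 0.021600 + 0.64400 = 0.66560.
By Bayes' theorem, P(H|E) = 0.021600 / 0.66560 = 0.0325. Hence P(¬H|E) = 1 − 0.0325 = 0.9675.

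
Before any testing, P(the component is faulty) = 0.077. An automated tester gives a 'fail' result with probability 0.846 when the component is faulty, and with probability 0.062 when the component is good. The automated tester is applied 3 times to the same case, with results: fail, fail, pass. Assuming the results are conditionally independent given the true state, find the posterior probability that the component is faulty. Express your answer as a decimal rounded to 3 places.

Posterior P(H) ≈ 0.718

Let H be the event that the component is faulty; start with P(H) = 0.077. P('fail'|H) = 0.846, P('fail'|¬H) = 0.062.
Update on result 1 ('fail'): P(H) ← 0.846·0.0770 / (0.846·0.0770 + 0.062·0.9230) = 0.065142/0.12237 = 0.5323.
Update on result 2 ('fail'): P(H) ← 0.846·0.5323 / (0.846·0.5323 + 0.062·0.4677) = 0.45036/0.47936 = 0.9395.
Update on result 3 ('pass'): P(H) ← 0.154·0.9395 / (0.154·0.9395 + 0.938·0.0605) = 0.14469/0.20142 = 0.7183.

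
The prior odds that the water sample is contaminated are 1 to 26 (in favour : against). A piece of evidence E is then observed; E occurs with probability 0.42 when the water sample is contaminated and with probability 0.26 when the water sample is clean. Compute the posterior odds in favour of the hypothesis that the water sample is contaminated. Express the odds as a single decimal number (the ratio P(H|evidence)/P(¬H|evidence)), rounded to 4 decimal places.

Prior odds = 1/26 = 0.038462. In log-odds, ln(0.038462) = -3.2581.
Add log likelihood ratio: ln(1.6154) = 0.47957.
Posterior log-odds = -2.7785, so posterior odds = exp(-2.7785) = 0.062130.

Posterior odds ≈ 0.0621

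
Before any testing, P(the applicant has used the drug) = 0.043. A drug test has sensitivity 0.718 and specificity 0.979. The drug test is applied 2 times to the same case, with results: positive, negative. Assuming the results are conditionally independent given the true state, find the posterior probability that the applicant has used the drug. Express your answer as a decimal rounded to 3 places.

Posterior P(H) ≈ 0.307

Let H be the event that the applicant has used the drug; start with P(H) = 0.043. P('positive'|H) = 0.718, P('positive'|¬H) = 0.021.
Update on result 1 ('positive'): P(H) ← 0.718·0.0430 / (0.718·0.0430 + 0.021·0.9570) = 0.030874/0.050971 = 0.6057.
Update on result 2 ('negative'): P(H) ← 0.282·0.6057 / (0.282·0.6057 + 0.979·0.3943) = 0.17081/0.55682 = 0.3068.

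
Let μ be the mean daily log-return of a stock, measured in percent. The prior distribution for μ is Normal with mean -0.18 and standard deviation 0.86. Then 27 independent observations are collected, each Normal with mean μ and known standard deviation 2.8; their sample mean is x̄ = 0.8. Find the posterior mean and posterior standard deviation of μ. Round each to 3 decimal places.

Posterior mean ≈ 0.524; posterior SD ≈ 0.457

With known σ, the Normal prior is conjugate. Weight on the data is w = (n/σ²)/(n/σ² + 1/τ₀²) = 3.44388/(3.44388+1.35208) = 0.71808.
Posterior mean = w·x̄ + (1−w)·μ₀ = 0.71808·0.8 + 0.28192·-0.18 = 0.524. Posterior variance = 1/(3.44388+1.35208) = 0.208509, so SD = 0.457.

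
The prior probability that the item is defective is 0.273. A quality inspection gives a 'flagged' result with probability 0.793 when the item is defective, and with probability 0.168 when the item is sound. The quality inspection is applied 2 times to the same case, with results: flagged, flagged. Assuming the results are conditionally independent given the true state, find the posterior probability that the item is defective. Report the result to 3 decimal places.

Posterior P(H) ≈ 0.893

Let H be the event that the item is defective; start with P(H) = 0.273. P('flagged'|H) = 0.793, P('flagged'|¬H) = 0.168.
Update on result 1 ('flagged'): P(H) ← 0.793·0.2730 / (0.793·0.2730 + 0.168·0.7270) = 0.21649/0.33863 = 0.6393.
Update on result 2 ('flagged'): P(H) ← 0.793·0.6393 / (0.793·0.6393 + 0.168·0.3607) = 0.50698/0.56757 = 0.8932.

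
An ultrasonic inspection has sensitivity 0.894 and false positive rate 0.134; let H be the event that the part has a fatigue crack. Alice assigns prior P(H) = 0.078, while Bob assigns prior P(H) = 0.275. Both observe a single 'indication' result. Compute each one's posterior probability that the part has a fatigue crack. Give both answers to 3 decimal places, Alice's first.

Alice: 0.361; Bob: 0.717

P('+'|H) = 0.894, P('+'|¬H) = 0.134.
Alice: numerator 0.894·0.078 = 0.069732; evidence = 0.069732+0.134·0.922 = 0.19328; posterior = 0.361.
Bob: numerator 0.894·0.275 = 0.24585; evidence = 0.24585+0.134·0.725 = 0.34300; posterior = 0.717.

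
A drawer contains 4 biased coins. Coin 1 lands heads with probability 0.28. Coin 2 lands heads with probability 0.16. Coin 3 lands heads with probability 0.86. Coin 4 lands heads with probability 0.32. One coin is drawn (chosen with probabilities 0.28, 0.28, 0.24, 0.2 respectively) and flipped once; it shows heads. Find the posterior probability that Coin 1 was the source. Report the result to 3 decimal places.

Posterior probability ≈ 0.199

Tabulate prior·likelihood by source: [1] prior 0.28, lik 0.28, product 0.07840; [2] prior 0.28, lik 0.16, product 0.04480; [3] prior 0.24, lik 0.86, product 0.2064; [4] prior 0.2, lik 0.32, product 0.06400.
Normalizing constant = 0.39360; the posterior for Coin 1 is its product over the sum, 0.07840/0.39360 = 0.199.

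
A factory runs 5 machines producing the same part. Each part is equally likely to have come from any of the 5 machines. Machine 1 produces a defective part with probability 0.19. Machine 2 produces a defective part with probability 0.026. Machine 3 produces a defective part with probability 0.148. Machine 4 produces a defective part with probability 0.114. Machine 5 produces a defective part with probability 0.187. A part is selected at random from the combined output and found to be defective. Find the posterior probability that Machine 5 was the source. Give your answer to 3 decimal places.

P(defective|M1) = 0.19; P(defective|M2) = 0.026; P(defective|M3) = 0.148; P(defective|M4) = 0.114; P(defective|M5) = 0.187.
Prior × likelihood for each source: 0.2·0.19=0.03800, 0.2·0.026=0.005200, 0.2·0.148=0.02960, 0.2·0.114=0.02280, 0.2·0.187=0.03740. Summing gives P(defective) = 0.13300.
P(Machine 5 | defective) = 0.03740 / 0.13300 = 0.281.

Posterior probability ≈ 0.281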